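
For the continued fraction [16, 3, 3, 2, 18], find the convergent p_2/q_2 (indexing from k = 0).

Using pₖ = aₖpₖ₋₁ + pₖ₋₂, qₖ = aₖqₖ₋₁ + qₖ₋₂ (with p₋₁=1, p₋₂=0, q₋₁=0, q₋₂=1):
  k=0: a=16, p=16, q=1
  k=1: a=3, p=49, q=3
  k=2: a=3, p=163, q=10

163/10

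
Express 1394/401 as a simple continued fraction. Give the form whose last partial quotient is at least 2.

[3; 2, 10, 19]

1394 = 3·401 + 191
401 = 2·191 + 19
191 = 10·19 + 1
19 = 19·1 + 0  (stop)
So 1394/401 = [3; 2, 10, 19].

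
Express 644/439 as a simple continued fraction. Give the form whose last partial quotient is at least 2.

[1; 2, 7, 14, 2]

644 = 1×439 + 205
439 = 2×205 + 29
205 = 7×29 + 2
29 = 14×2 + 1
2 = 2×1 + 0  (stop)
So 644/439 = [1; 2, 7, 14, 2].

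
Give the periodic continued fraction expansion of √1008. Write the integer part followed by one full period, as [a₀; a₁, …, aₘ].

[31; 1, 2, 1, 62]

a₀ = ⌊√1008⌋ = 31.
With m₀=0, d₀=1 and mₖ₊₁ = dₖaₖ − mₖ, dₖ₊₁ = (n − mₖ₊₁²)/dₖ, aₖ₊₁ = ⌊(a₀+mₖ₊₁)/dₖ₊₁⌋:
  k=1: m=31, d=47, a=1
  k=2: m=16, d=16, a=2
  k=3: m=16, d=47, a=1
  k=4: m=31, d=1, a=62
d=1 and a=2a₀=62 at k=4, so the next step gives (m, d) = (31, 47) again — its k=1 value — and the period has length 4.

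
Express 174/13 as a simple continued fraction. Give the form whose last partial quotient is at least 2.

[13; 2, 1, 1, 2]

174 = 13×13 + 5
13 = 2×5 + 3
5 = 1×3 + 2
3 = 1×2 + 1
2 = 2×1 + 0  (stop)
So 174/13 = [13; 2, 1, 1, 2].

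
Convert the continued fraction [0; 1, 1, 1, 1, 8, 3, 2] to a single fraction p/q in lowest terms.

188/311

Using pₖ = aₖpₖ₋₁ + pₖ₋₂ and qₖ = aₖqₖ₋₁ + qₖ₋₂:
  k=0: a=0, p=0, q=1
  k=1: a=1, p=1, q=1
  k=2: a=1, p=1, q=2
  k=3: a=1, p=2, q=3
  k=4: a=1, p=3, q=5
  k=5: a=8, p=26, q=43
  k=6: a=3, p=81, q=134
  k=7: a=2, p=188, q=311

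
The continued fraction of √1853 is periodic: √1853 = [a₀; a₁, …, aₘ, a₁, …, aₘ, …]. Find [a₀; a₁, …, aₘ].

a₀ = ⌊√1853⌋ = 43.
With m₀=0, d₀=1 and mₖ₊₁ = dₖaₖ − mₖ, dₖ₊₁ = (n − mₖ₊₁²)/dₖ, aₖ₊₁ = ⌊(a₀+mₖ₊₁)/dₖ₊₁⌋:
  k=1: m=43, d=4, a=21
  k=2: m=41, d=43, a=1
  k=3: m=2, d=43, a=1
  k=4: m=41, d=4, a=21
  k=5: m=43, d=1, a=86
d=1 and a=2a₀=86 at k=5, so the next step gives (m, d) = (43, 4) again — its k=1 value — and the period has length 5.

[43; 21, 1, 1, 21, 86]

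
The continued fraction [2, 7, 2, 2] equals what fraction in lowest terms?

Fold from the inside: start with 2/1.
  2 + 1/2 = 5/2
  7 + 2/5 = 37/5
  2 + 5/37 = 79/37

79/37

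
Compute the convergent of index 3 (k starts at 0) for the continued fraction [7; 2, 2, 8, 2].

311/42

Using pₖ = aₖpₖ₋₁ + pₖ₋₂, qₖ = aₖqₖ₋₁ + qₖ₋₂ (with p₋₁=1, p₋₂=0, q₋₁=0, q₋₂=1):
  k=0: a=7, p=7, q=1
  k=1: a=2, p=15, q=2
  k=2: a=2, p=37, q=5
  k=3: a=8, p=311, q=42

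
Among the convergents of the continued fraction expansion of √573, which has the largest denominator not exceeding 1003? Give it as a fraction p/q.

√573 = [23; 1, 14, 1, 46, …] (period length 4).
Convergents:
  p_0/q_0 = 23/1
  p_1/q_1 = 24/1
  p_2/q_2 = 359/15
  p_3/q_3 = 383/16
  p_4/q_4 = 17977/751
  p_5/q_5 = 18360/767
  p_6/q_6 = 275017/11489
q_5 = 767 ≤ 1003 < 11489 = q_6, so the answer is 18360/767.

18360/767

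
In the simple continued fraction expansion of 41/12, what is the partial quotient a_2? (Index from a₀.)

2

41 = 3·12 + 5   →  a_0 = 3
12 = 2·5 + 2   →  a_1 = 2
5 = 2·2 + 1   →  a_2 = 2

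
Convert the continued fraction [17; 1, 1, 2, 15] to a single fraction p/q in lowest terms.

Fold from the inside: start with 15/1.
  2 + 1/15 = 31/15
  1 + 15/31 = 46/31
  1 + 31/46 = 77/46
  17 + 46/77 = 1355/77

1355/77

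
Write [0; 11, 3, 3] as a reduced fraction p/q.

Fold from the inside: start with 3/1.
  3 + 1/3 = 10/3
  11 + 3/10 = 113/10
  0 + 10/113 = 10/113

10/113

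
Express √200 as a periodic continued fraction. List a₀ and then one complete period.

[14; 7, 28]

a₀ = ⌊√200⌋ = 14.
With m₀=0, d₀=1 and mₖ₊₁ = dₖaₖ − mₖ, dₖ₊₁ = (n − mₖ₊₁²)/dₖ, aₖ₊₁ = ⌊(a₀+mₖ₊₁)/dₖ₊₁⌋:
  k=1: m=14, d=4, a=7
  k=2: m=14, d=1, a=28
d=1 and a=2a₀=28 at k=2, so the next step gives (m, d) = (14, 4) again — its k=1 value — and the period has length 2.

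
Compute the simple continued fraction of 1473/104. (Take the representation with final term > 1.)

1473 = 14×104 + 17
104 = 6×17 + 2
17 = 8×2 + 1
2 = 2×1 + 0  (stop)
So 1473/104 = [14; 6, 8, 2].

[14; 6, 8, 2]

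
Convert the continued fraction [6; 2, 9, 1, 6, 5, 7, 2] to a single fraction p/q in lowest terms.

Using pₖ = aₖpₖ₋₁ + pₖ₋₂ and qₖ = aₖqₖ₋₁ + qₖ₋₂:
  k=0: a=6, p=6, q=1
  k=1: a=2, p=13, q=2
  k=2: a=9, p=123, q=19
  k=3: a=1, p=136, q=21
  k=4: a=6, p=939, q=145
  k=5: a=5, p=4831, q=746
  k=6: a=7, p=34756, q=5367
  k=7: a=2, p=74343, q=11480

74343/11480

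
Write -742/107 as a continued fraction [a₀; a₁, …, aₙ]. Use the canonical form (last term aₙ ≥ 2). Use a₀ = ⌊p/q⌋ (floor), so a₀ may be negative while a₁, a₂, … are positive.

-742 = -7*107 + 7
107 = 15*7 + 2
7 = 3*2 + 1
2 = 2*1 + 0  (stop)
So -742/107 = [-7; 15, 3, 2].

[-7; 15, 3, 2]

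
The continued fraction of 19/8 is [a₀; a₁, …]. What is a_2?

1

19 = 2·8 + 3   →  a_0 = 2
8 = 2·3 + 2   →  a_1 = 2
3 = 1·2 + 1   →  a_2 = 1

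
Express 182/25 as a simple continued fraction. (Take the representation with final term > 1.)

182 = 7·25 + 7
25 = 3·7 + 4
7 = 1·4 + 3
4 = 1·3 + 1
3 = 3·1 + 0  (stop)
So 182/25 = [7; 3, 1, 1, 3].

[7; 3, 1, 1, 3]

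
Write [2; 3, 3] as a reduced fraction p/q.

Fold from the inside: start with 3/1.
  3 + 1/3 = 10/3
  2 + 3/10 = 23/10

23/10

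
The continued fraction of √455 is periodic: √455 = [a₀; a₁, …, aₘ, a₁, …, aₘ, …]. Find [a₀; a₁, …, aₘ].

[21; 3, 42]

a₀ = ⌊√455⌋ = 21.
With m₀=0, d₀=1 and mₖ₊₁ = dₖaₖ − mₖ, dₖ₊₁ = (n − mₖ₊₁²)/dₖ, aₖ₊₁ = ⌊(a₀+mₖ₊₁)/dₖ₊₁⌋:
  k=1: m=21, d=14, a=3
  k=2: m=21, d=1, a=42
d=1 and a=2a₀=42 at k=2, so the next step gives (m, d) = (21, 14) again — its k=1 value — and the period has length 2.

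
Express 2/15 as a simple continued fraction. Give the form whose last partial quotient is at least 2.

[0; 7, 2]

2 = 0·15 + 2
15 = 7·2 + 1
2 = 2·1 + 0  (stop)
So 2/15 = [0; 7, 2].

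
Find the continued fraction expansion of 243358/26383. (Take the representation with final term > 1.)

243358 = 9×26383 + 5911
26383 = 4×5911 + 2739
5911 = 2×2739 + 433
2739 = 6×433 + 141
433 = 3×141 + 10
141 = 14×10 + 1
10 = 10×1 + 0  (stop)
So 243358/26383 = [9; 4, 2, 6, 3, 14, 10].

[9; 4, 2, 6, 3, 14, 10]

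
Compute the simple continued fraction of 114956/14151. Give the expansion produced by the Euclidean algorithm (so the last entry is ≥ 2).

114956 = 8×14151 + 1748
14151 = 8×1748 + 167
1748 = 10×167 + 78
167 = 2×78 + 11
78 = 7×11 + 1
11 = 11×1 + 0  (stop)
So 114956/14151 = [8; 8, 10, 2, 7, 11].

[8; 8, 10, 2, 7, 11]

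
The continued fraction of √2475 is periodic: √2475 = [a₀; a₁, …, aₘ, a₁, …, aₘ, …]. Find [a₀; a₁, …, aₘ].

a₀ = ⌊√2475⌋ = 49.
With m₀=0, d₀=1 and mₖ₊₁ = dₖaₖ − mₖ, dₖ₊₁ = (n − mₖ₊₁²)/dₖ, aₖ₊₁ = ⌊(a₀+mₖ₊₁)/dₖ₊₁⌋:
  k=1: m=49, d=74, a=1
  k=2: m=25, d=25, a=2
  k=3: m=25, d=74, a=1
  k=4: m=49, d=1, a=98
d=1 and a=2a₀=98 at k=4, so the next step gives (m, d) = (49, 74) again — its k=1 value — and the period has length 4.

[49; 1, 2, 1, 98]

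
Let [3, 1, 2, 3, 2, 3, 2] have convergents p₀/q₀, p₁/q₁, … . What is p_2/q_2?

Using pₖ = aₖpₖ₋₁ + pₖ₋₂, qₖ = aₖqₖ₋₁ + qₖ₋₂ (with p₋₁=1, p₋₂=0, q₋₁=0, q₋₂=1):
  k=0: a=3, p=3, q=1
  k=1: a=1, p=4, q=1
  k=2: a=2, p=11, q=3

11/3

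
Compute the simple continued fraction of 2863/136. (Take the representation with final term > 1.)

2863 = 21·136 + 7
136 = 19·7 + 3
7 = 2·3 + 1
3 = 3·1 + 0  (stop)
So 2863/136 = [21; 19, 2, 3].

[21; 19, 2, 3]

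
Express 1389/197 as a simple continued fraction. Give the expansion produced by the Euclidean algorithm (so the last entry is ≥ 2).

[7; 19, 1, 2, 3]

1389 = 7*197 + 10
197 = 19*10 + 7
10 = 1*7 + 3
7 = 2*3 + 1
3 = 3*1 + 0  (stop)
So 1389/197 = [7; 19, 1, 2, 3].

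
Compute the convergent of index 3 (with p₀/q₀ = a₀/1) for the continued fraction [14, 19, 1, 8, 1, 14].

2515/179

Using pₖ = aₖpₖ₋₁ + pₖ₋₂, qₖ = aₖqₖ₋₁ + qₖ₋₂ (with p₋₁=1, p₋₂=0, q₋₁=0, q₋₂=1):
  k=0: a=14, p=14, q=1
  k=1: a=19, p=267, q=19
  k=2: a=1, p=281, q=20
  k=3: a=8, p=2515, q=179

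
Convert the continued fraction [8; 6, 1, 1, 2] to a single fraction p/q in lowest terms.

Using pₖ = aₖpₖ₋₁ + pₖ₋₂ and qₖ = aₖqₖ₋₁ + qₖ₋₂:
  k=0: a=8, p=8, q=1
  k=1: a=6, p=49, q=6
  k=2: a=1, p=57, q=7
  k=3: a=1, p=106, q=13
  k=4: a=2, p=269, q=33

269/33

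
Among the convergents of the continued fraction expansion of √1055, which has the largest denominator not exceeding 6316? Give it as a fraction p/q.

√1055 = [32; 2, 12, 2, 64, …] (period length 4).
Convergents:
  p_0/q_0 = 32/1
  p_1/q_1 = 65/2
  p_2/q_2 = 812/25
  p_3/q_3 = 1689/52
  p_4/q_4 = 108908/3353
  p_5/q_5 = 219505/6758
q_4 = 3353 ≤ 6316 < 6758 = q_5, so the answer is 108908/3353.

108908/3353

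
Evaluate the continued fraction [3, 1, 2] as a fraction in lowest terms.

Using pₖ = aₖpₖ₋₁ + pₖ₋₂ and qₖ = aₖqₖ₋₁ + qₖ₋₂:
  k=0: a=3, p=3, q=1
  k=1: a=1, p=4, q=1
  k=2: a=2, p=11, q=3

11/3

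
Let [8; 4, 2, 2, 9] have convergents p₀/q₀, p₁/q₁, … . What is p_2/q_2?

74/9

Using pₖ = aₖpₖ₋₁ + pₖ₋₂, qₖ = aₖqₖ₋₁ + qₖ₋₂ (with p₋₁=1, p₋₂=0, q₋₁=0, q₋₂=1):
  k=0: a=8, p=8, q=1
  k=1: a=4, p=33, q=4
  k=2: a=2, p=74, q=9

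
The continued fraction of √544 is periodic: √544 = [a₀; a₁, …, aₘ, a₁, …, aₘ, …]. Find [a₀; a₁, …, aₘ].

[23; 3, 11, 3, 46]

a₀ = ⌊√544⌋ = 23.
With m₀=0, d₀=1 and mₖ₊₁ = dₖaₖ − mₖ, dₖ₊₁ = (n − mₖ₊₁²)/dₖ, aₖ₊₁ = ⌊(a₀+mₖ₊₁)/dₖ₊₁⌋:
  k=1: m=23, d=15, a=3
  k=2: m=22, d=4, a=11
  k=3: m=22, d=15, a=3
  k=4: m=23, d=1, a=46
d=1 and a=2a₀=46 at k=4, so the next step gives (m, d) = (23, 15) again — its k=1 value — and the period has length 4.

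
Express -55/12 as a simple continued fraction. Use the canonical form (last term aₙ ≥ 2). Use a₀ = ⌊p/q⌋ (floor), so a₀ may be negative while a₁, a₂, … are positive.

[-5; 2, 2, 2]

-55 = -5·12 + 5
12 = 2·5 + 2
5 = 2·2 + 1
2 = 2·1 + 0  (stop)
So -55/12 = [-5; 2, 2, 2].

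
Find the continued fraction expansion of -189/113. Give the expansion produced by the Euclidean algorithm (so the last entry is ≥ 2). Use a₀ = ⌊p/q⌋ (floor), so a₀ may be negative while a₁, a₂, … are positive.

[-2; 3, 18, 2]

-189 = -2*113 + 37
113 = 3*37 + 2
37 = 18*2 + 1
2 = 2*1 + 0  (stop)
So -189/113 = [-2; 3, 18, 2].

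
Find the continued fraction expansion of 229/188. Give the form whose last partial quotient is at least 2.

[1; 4, 1, 1, 2, 2, 3]

229 = 1×188 + 41
188 = 4×41 + 24
41 = 1×24 + 17
24 = 1×17 + 7
17 = 2×7 + 3
7 = 2×3 + 1
3 = 3×1 + 0  (stop)
So 229/188 = [1; 4, 1, 1, 2, 2, 3].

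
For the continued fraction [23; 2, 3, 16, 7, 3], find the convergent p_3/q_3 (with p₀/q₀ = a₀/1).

Using pₖ = aₖpₖ₋₁ + pₖ₋₂, qₖ = aₖqₖ₋₁ + qₖ₋₂ (with p₋₁=1, p₋₂=0, q₋₁=0, q₋₂=1):
  k=0: a=23, p=23, q=1
  k=1: a=2, p=47, q=2
  k=2: a=3, p=164, q=7
  k=3: a=16, p=2671, q=114

2671/114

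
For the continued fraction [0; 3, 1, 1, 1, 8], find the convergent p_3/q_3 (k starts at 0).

2/7

Using pₖ = aₖpₖ₋₁ + pₖ₋₂, qₖ = aₖqₖ₋₁ + qₖ₋₂ (with p₋₁=1, p₋₂=0, q₋₁=0, q₋₂=1):
  k=0: a=0, p=0, q=1
  k=1: a=3, p=1, q=3
  k=2: a=1, p=1, q=4
  k=3: a=1, p=2, q=7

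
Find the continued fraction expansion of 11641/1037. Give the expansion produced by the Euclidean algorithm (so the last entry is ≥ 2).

[11; 4, 2, 3, 6, 2, 2]

11641 = 11×1037 + 234
1037 = 4×234 + 101
234 = 2×101 + 32
101 = 3×32 + 5
32 = 6×5 + 2
5 = 2×2 + 1
2 = 2×1 + 0  (stop)
So 11641/1037 = [11; 4, 2, 3, 6, 2, 2].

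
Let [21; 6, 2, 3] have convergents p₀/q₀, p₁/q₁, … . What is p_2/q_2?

Using pₖ = aₖpₖ₋₁ + pₖ₋₂, qₖ = aₖqₖ₋₁ + qₖ₋₂ (with p₋₁=1, p₋₂=0, q₋₁=0, q₋₂=1):
  k=0: a=21, p=21, q=1
  k=1: a=6, p=127, q=6
  k=2: a=2, p=275, q=13

275/13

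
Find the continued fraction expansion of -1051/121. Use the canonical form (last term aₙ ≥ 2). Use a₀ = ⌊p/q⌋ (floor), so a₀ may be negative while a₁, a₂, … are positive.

[-9; 3, 5, 2, 3]

-1051 = -9*121 + 38
121 = 3*38 + 7
38 = 5*7 + 3
7 = 2*3 + 1
3 = 3*1 + 0  (stop)
So -1051/121 = [-9; 3, 5, 2, 3].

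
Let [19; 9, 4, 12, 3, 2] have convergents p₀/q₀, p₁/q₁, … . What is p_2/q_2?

707/37

Using pₖ = aₖpₖ₋₁ + pₖ₋₂, qₖ = aₖqₖ₋₁ + qₖ₋₂ (with p₋₁=1, p₋₂=0, q₋₁=0, q₋₂=1):
  k=0: a=19, p=19, q=1
  k=1: a=9, p=172, q=9
  k=2: a=4, p=707, q=37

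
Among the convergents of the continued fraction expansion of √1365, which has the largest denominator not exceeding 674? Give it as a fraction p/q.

23904/647

√1365 = [36; 1, 17, 2, 17, 1, 72, …] (period length 6).
Convergents:
  p_0/q_0 = 36/1
  p_1/q_1 = 37/1
  p_2/q_2 = 665/18
  p_3/q_3 = 1367/37
  p_4/q_4 = 23904/647
  p_5/q_5 = 25271/684
q_4 = 647 ≤ 674 < 684 = q_5, so the answer is 23904/647.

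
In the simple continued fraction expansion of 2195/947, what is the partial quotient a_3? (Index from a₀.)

2195 = 2·947 + 301   →  a_0 = 2
947 = 3·301 + 44   →  a_1 = 3
301 = 6·44 + 37   →  a_2 = 6
44 = 1·37 + 7   →  a_3 = 1

1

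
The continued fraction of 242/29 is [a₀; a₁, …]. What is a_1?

242 = 8·29 + 10   →  a_0 = 8
29 = 2·10 + 9   →  a_1 = 2

2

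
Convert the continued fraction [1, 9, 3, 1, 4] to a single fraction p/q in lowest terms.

195/176

Using pₖ = aₖpₖ₋₁ + pₖ₋₂ and qₖ = aₖqₖ₋₁ + qₖ₋₂:
  k=0: a=1, p=1, q=1
  k=1: a=9, p=10, q=9
  k=2: a=3, p=31, q=28
  k=3: a=1, p=41, q=37
  k=4: a=4, p=195, q=176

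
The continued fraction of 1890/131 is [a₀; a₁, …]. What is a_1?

2

1890 = 14·131 + 56   →  a_0 = 14
131 = 2·56 + 19   →  a_1 = 2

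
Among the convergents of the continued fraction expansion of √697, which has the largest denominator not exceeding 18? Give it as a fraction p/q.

132/5

√697 = [26; 2, 2, 52, …] (period length 3).
Convergents:
  p_0/q_0 = 26/1
  p_1/q_1 = 53/2
  p_2/q_2 = 132/5
  p_3/q_3 = 6917/262
q_2 = 5 ≤ 18 < 262 = q_3, so the answer is 132/5.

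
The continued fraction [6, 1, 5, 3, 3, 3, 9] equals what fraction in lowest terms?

Fold from the inside: start with 9/1.
  3 + 1/9 = 28/9
  3 + 9/28 = 93/28
  3 + 28/93 = 307/93
  5 + 93/307 = 1628/307
  1 + 307/1628 = 1935/1628
  6 + 1628/1935 = 13238/1935

13238/1935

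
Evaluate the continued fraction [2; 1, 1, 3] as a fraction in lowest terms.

Using pₖ = aₖpₖ₋₁ + pₖ₋₂ and qₖ = aₖqₖ₋₁ + qₖ₋₂:
  k=0: a=2, p=2, q=1
  k=1: a=1, p=3, q=1
  k=2: a=1, p=5, q=2
  k=3: a=3, p=18, q=7

18/7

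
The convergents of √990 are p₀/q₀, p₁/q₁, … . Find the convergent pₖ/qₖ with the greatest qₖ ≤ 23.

√990 = [31; 2, 6, 2, 62, …] (period length 4).
Convergents:
  p_0/q_0 = 31/1
  p_1/q_1 = 63/2
  p_2/q_2 = 409/13
  p_3/q_3 = 881/28
q_2 = 13 ≤ 23 < 28 = q_3, so the answer is 409/13.

409/13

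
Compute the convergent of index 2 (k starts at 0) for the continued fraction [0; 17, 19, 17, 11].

Using pₖ = aₖpₖ₋₁ + pₖ₋₂, qₖ = aₖqₖ₋₁ + qₖ₋₂ (with p₋₁=1, p₋₂=0, q₋₁=0, q₋₂=1):
  k=0: a=0, p=0, q=1
  k=1: a=17, p=1, q=17
  k=2: a=19, p=19, q=324

19/324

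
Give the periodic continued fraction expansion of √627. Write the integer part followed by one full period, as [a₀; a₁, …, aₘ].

[25; 25, 50]

a₀ = ⌊√627⌋ = 25.
With m₀=0, d₀=1 and mₖ₊₁ = dₖaₖ − mₖ, dₖ₊₁ = (n − mₖ₊₁²)/dₖ, aₖ₊₁ = ⌊(a₀+mₖ₊₁)/dₖ₊₁⌋:
  k=1: m=25, d=2, a=25
  k=2: m=25, d=1, a=50
d=1 and a=2a₀=50 at k=2, so the next step gives (m, d) = (25, 2) again — its k=1 value — and the period has length 2.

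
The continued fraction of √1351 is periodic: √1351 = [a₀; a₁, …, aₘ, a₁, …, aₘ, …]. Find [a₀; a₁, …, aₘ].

[36; 1, 3, 10, 3, 1, 72]

a₀ = ⌊√1351⌋ = 36.
With m₀=0, d₀=1 and mₖ₊₁ = dₖaₖ − mₖ, dₖ₊₁ = (n − mₖ₊₁²)/dₖ, aₖ₊₁ = ⌊(a₀+mₖ₊₁)/dₖ₊₁⌋:
  k=1: m=36, d=55, a=1
  k=2: m=19, d=18, a=3
  k=3: m=35, d=7, a=10
  k=4: m=35, d=18, a=3
  k=5: m=19, d=55, a=1
  k=6: m=36, d=1, a=72
d=1 and a=2a₀=72 at k=6, so the next step gives (m, d) = (36, 55) again — its k=1 value — and the period has length 6.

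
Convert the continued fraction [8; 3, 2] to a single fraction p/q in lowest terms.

Fold from the inside: start with 2/1.
  3 + 1/2 = 7/2
  8 + 2/7 = 58/7

58/7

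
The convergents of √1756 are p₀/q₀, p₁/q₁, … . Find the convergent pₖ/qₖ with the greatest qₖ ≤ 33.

√1756 = [41; 1, 9, 2, 20, 2, 9, 1, 82, …] (period length 8).
Convergents:
  p_0/q_0 = 41/1
  p_1/q_1 = 42/1
  p_2/q_2 = 419/10
  p_3/q_3 = 880/21
  p_4/q_4 = 18019/430
q_3 = 21 ≤ 33 < 430 = q_4, so the answer is 880/21.

880/21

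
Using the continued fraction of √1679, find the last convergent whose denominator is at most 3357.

√1679 = [40; 1, 39, 1, 80, …] (period length 4).
Convergents:
  p_0/q_0 = 40/1
  p_1/q_1 = 41/1
  p_2/q_2 = 1639/40
  p_3/q_3 = 1680/41
  p_4/q_4 = 136039/3320
  p_5/q_5 = 137719/3361
q_4 = 3320 ≤ 3357 < 3361 = q_5, so the answer is 136039/3320.

136039/3320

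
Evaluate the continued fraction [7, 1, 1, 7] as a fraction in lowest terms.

Using pₖ = aₖpₖ₋₁ + pₖ₋₂ and qₖ = aₖqₖ₋₁ + qₖ₋₂:
  k=0: a=7, p=7, q=1
  k=1: a=1, p=8, q=1
  k=2: a=1, p=15, q=2
  k=3: a=7, p=113, q=15

113/15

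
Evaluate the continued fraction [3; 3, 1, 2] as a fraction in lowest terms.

Fold from the inside: start with 2/1.
  1 + 1/2 = 3/2
  3 + 2/3 = 11/3
  3 + 3/11 = 36/11

36/11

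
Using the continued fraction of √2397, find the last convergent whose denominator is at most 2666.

√2397 = [48; 1, 23, 2, 23, 1, 96, …] (period length 6).
Convergents:
  p_0/q_0 = 48/1
  p_1/q_1 = 49/1
  p_2/q_2 = 1175/24
  p_3/q_3 = 2399/49
  p_4/q_4 = 56352/1151
  p_5/q_5 = 58751/1200
  p_6/q_6 = 5696448/116351
q_5 = 1200 ≤ 2666 < 116351 = q_6, so the answer is 58751/1200.

58751/1200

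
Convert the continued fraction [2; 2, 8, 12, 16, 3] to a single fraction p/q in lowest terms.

25067/10145

Using pₖ = aₖpₖ₋₁ + pₖ₋₂ and qₖ = aₖqₖ₋₁ + qₖ₋₂:
  k=0: a=2, p=2, q=1
  k=1: a=2, p=5, q=2
  k=2: a=8, p=42, q=17
  k=3: a=12, p=509, q=206
  k=4: a=16, p=8186, q=3313
  k=5: a=3, p=25067, q=10145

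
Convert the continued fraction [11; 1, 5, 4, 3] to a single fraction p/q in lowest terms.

959/81

Fold from the inside: start with 3/1.
  4 + 1/3 = 13/3
  5 + 3/13 = 68/13
  1 + 13/68 = 81/68
  11 + 68/81 = 959/81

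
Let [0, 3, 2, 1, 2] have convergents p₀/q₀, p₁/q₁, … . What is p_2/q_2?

Using pₖ = aₖpₖ₋₁ + pₖ₋₂, qₖ = aₖqₖ₋₁ + qₖ₋₂ (with p₋₁=1, p₋₂=0, q₋₁=0, q₋₂=1):
  k=0: a=0, p=0, q=1
  k=1: a=3, p=1, q=3
  k=2: a=2, p=2, q=7

2/7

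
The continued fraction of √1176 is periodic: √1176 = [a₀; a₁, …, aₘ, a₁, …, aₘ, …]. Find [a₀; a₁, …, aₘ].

a₀ = ⌊√1176⌋ = 34.

[34; 3, 2, 2, 2, 3, 68]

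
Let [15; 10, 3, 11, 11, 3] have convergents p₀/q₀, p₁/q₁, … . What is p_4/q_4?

58757/3892

Using pₖ = aₖpₖ₋₁ + pₖ₋₂, qₖ = aₖqₖ₋₁ + qₖ₋₂ (with p₋₁=1, p₋₂=0, q₋₁=0, q₋₂=1):
  k=0: a=15, p=15, q=1
  k=1: a=10, p=151, q=10
  k=2: a=3, p=468, q=31
  k=3: a=11, p=5299, q=351
  k=4: a=11, p=58757, q=3892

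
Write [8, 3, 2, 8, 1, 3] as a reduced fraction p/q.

Fold from the inside: start with 3/1.
  1 + 1/3 = 4/3
  8 + 3/4 = 35/4
  2 + 4/35 = 74/35
  3 + 35/74 = 257/74
  8 + 74/257 = 2130/257

2130/257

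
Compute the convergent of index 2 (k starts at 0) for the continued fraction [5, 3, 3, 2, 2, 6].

53/10

Using pₖ = aₖpₖ₋₁ + pₖ₋₂, qₖ = aₖqₖ₋₁ + qₖ₋₂ (with p₋₁=1, p₋₂=0, q₋₁=0, q₋₂=1):
  k=0: a=5, p=5, q=1
  k=1: a=3, p=16, q=3
  k=2: a=3, p=53, q=10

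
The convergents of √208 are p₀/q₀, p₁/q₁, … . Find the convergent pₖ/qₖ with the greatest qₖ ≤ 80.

649/45

√208 = [14; 2, 2, 1, 2, 2, 28, …] (period length 6).
Convergents:
  p_0/q_0 = 14/1
  p_1/q_1 = 29/2
  p_2/q_2 = 72/5
  p_3/q_3 = 101/7
  p_4/q_4 = 274/19
  p_5/q_5 = 649/45
  p_6/q_6 = 18446/1279
q_5 = 45 ≤ 80 < 1279 = q_6, so the answer is 649/45.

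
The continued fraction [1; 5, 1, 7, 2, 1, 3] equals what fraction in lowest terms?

Using pₖ = aₖpₖ₋₁ + pₖ₋₂ and qₖ = aₖqₖ₋₁ + qₖ₋₂:
  k=0: a=1, p=1, q=1
  k=1: a=5, p=6, q=5
  k=2: a=1, p=7, q=6
  k=3: a=7, p=55, q=47
  k=4: a=2, p=117, q=100
  k=5: a=1, p=172, q=147
  k=6: a=3, p=633, q=541

633/541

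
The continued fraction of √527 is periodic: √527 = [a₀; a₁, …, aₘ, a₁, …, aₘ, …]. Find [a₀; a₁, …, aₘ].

[22; 1, 21, 1, 44]

a₀ = ⌊√527⌋ = 22.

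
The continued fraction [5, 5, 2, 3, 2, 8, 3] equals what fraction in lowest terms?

11866/2289

Fold from the inside: start with 3/1.
  8 + 1/3 = 25/3
  2 + 3/25 = 53/25
  3 + 25/53 = 184/53
  2 + 53/184 = 421/184
  5 + 184/421 = 2289/421
  5 + 421/2289 = 11866/2289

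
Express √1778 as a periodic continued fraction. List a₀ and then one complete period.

a₀ = ⌊√1778⌋ = 42.
With m₀=0, d₀=1 and mₖ₊₁ = dₖaₖ − mₖ, dₖ₊₁ = (n − mₖ₊₁²)/dₖ, aₖ₊₁ = ⌊(a₀+mₖ₊₁)/dₖ₊₁⌋:
  k=1: m=42, d=14, a=6
  k=2: m=42, d=1, a=84
d=1 and a=2a₀=84 at k=2, so the next step gives (m, d) = (42, 14) again — its k=1 value — and the period has length 2.

[42; 6, 84]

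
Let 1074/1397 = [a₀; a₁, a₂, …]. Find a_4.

13

1074 = 0·1397 + 1074   →  a_0 = 0
1397 = 1·1074 + 323   →  a_1 = 1
1074 = 3·323 + 105   →  a_2 = 3
323 = 3·105 + 8   →  a_3 = 3
105 = 13·8 + 1   →  a_4 = 13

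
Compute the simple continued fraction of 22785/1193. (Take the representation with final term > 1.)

[19; 10, 9, 13]

22785 = 19·1193 + 118
1193 = 10·118 + 13
118 = 9·13 + 1
13 = 13·1 + 0  (stop)
So 22785/1193 = [19; 10, 9, 13].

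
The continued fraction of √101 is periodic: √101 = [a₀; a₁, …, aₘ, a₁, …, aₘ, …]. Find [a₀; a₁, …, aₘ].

[10; 20]

a₀ = ⌊√101⌋ = 10.
With m₀=0, d₀=1 and mₖ₊₁ = dₖaₖ − mₖ, dₖ₊₁ = (n − mₖ₊₁²)/dₖ, aₖ₊₁ = ⌊(a₀+mₖ₊₁)/dₖ₊₁⌋:
  k=1: m=10, d=1, a=20
d=1 and a=2a₀=20 at k=1, so the next step gives (m, d) = (10, 1) again — its k=1 value — and the period has length 1.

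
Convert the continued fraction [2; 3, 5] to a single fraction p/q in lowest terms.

Using pₖ = aₖpₖ₋₁ + pₖ₋₂ and qₖ = aₖqₖ₋₁ + qₖ₋₂:
  k=0: a=2, p=2, q=1
  k=1: a=3, p=7, q=3
  k=2: a=5, p=37, q=16

37/16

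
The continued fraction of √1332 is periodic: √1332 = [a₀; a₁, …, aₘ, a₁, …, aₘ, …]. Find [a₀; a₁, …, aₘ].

a₀ = ⌊√1332⌋ = 36.
With m₀=0, d₀=1 and mₖ₊₁ = dₖaₖ − mₖ, dₖ₊₁ = (n − mₖ₊₁²)/dₖ, aₖ₊₁ = ⌊(a₀+mₖ₊₁)/dₖ₊₁⌋:
  k=1: m=36, d=36, a=2
  k=2: m=36, d=1, a=72
d=1 and a=2a₀=72 at k=2, so the next step gives (m, d) = (36, 36) again — its k=1 value — and the period has length 2.

[36; 2, 72]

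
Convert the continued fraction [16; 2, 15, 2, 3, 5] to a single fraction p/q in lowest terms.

Fold from the inside: start with 5/1.
  3 + 1/5 = 16/5
  2 + 5/16 = 37/16
  15 + 16/37 = 571/37
  2 + 37/571 = 1179/571
  16 + 571/1179 = 19435/1179

19435/1179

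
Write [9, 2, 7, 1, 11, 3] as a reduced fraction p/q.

Fold from the inside: start with 3/1.
  11 + 1/3 = 34/3
  1 + 3/34 = 37/34
  7 + 34/37 = 293/37
  2 + 37/293 = 623/293
  9 + 293/623 = 5900/623

5900/623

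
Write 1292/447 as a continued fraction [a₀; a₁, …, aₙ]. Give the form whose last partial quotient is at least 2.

[2; 1, 8, 8, 6]

1292 = 2×447 + 398
447 = 1×398 + 49
398 = 8×49 + 6
49 = 8×6 + 1
6 = 6×1 + 0  (stop)
So 1292/447 = [2; 1, 8, 8, 6].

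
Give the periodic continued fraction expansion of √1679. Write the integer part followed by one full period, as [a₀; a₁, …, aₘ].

[40; 1, 39, 1, 80]

a₀ = ⌊√1679⌋ = 40.
With m₀=0, d₀=1 and mₖ₊₁ = dₖaₖ − mₖ, dₖ₊₁ = (n − mₖ₊₁²)/dₖ, aₖ₊₁ = ⌊(a₀+mₖ₊₁)/dₖ₊₁⌋:
  k=1: m=40, d=79, a=1
  k=2: m=39, d=2, a=39
  k=3: m=39, d=79, a=1
  k=4: m=40, d=1, a=80
d=1 and a=2a₀=80 at k=4, so the next step gives (m, d) = (40, 79) again — its k=1 value — and the period has length 4.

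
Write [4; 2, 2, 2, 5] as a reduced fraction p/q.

Using pₖ = aₖpₖ₋₁ + pₖ₋₂ and qₖ = aₖqₖ₋₁ + qₖ₋₂:
  k=0: a=4, p=4, q=1
  k=1: a=2, p=9, q=2
  k=2: a=2, p=22, q=5
  k=3: a=2, p=53, q=12
  k=4: a=5, p=287, q=65

287/65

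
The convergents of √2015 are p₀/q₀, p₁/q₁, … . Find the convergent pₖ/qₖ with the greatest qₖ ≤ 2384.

36315/809

√2015 = [44; 1, 7, 1, 88, …] (period length 4).
Convergents:
  p_0/q_0 = 44/1
  p_1/q_1 = 45/1
  p_2/q_2 = 359/8
  p_3/q_3 = 404/9
  p_4/q_4 = 35911/800
  p_5/q_5 = 36315/809
  p_6/q_6 = 290116/6463
q_5 = 809 ≤ 2384 < 6463 = q_6, so the answer is 36315/809.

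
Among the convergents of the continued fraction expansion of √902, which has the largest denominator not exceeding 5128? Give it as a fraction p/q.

√902 = [30; 30, 60, …] (period length 2).
Convergents:
  p_0/q_0 = 30/1
  p_1/q_1 = 901/30
  p_2/q_2 = 54090/1801
  p_3/q_3 = 1623601/54060
q_2 = 1801 ≤ 5128 < 54060 = q_3, so the answer is 54090/1801.

54090/1801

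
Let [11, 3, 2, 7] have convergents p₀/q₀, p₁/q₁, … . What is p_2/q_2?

79/7

Using pₖ = aₖpₖ₋₁ + pₖ₋₂, qₖ = aₖqₖ₋₁ + qₖ₋₂ (with p₋₁=1, p₋₂=0, q₋₁=0, q₋₂=1):
  k=0: a=11, p=11, q=1
  k=1: a=3, p=34, q=3
  k=2: a=2, p=79, q=7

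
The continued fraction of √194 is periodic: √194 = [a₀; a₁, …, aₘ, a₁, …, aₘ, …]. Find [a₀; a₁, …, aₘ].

a₀ = ⌊√194⌋ = 13.

[13; 1, 12, 1, 26]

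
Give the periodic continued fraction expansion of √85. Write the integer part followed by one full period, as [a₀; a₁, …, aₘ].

[9; 4, 1, 1, 4, 18]

a₀ = ⌊√85⌋ = 9.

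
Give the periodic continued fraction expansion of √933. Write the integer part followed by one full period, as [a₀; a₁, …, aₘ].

[30; 1, 1, 5, 20, 5, 1, 1, 60]

a₀ = ⌊√933⌋ = 30.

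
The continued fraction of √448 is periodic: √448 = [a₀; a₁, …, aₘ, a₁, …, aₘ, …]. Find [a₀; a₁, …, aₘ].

a₀ = ⌊√448⌋ = 21.
With m₀=0, d₀=1 and mₖ₊₁ = dₖaₖ − mₖ, dₖ₊₁ = (n − mₖ₊₁²)/dₖ, aₖ₊₁ = ⌊(a₀+mₖ₊₁)/dₖ₊₁⌋:
  k=1: m=21, d=7, a=6
  k=2: m=21, d=1, a=42
d=1 and a=2a₀=42 at k=2, so the next step gives (m, d) = (21, 7) again — its k=1 value — and the period has length 2.

[21; 6, 42]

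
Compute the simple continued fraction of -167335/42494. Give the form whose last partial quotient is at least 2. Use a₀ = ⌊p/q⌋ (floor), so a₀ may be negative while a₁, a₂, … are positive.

[-4; 16, 11, 10, 2, 1, 7]

-167335 = -4*42494 + 2641
42494 = 16*2641 + 238
2641 = 11*238 + 23
238 = 10*23 + 8
23 = 2*8 + 7
8 = 1*7 + 1
7 = 7*1 + 0  (stop)
So -167335/42494 = [-4; 16, 11, 10, 2, 1, 7].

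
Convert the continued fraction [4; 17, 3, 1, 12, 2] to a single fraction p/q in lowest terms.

Using pₖ = aₖpₖ₋₁ + pₖ₋₂ and qₖ = aₖqₖ₋₁ + qₖ₋₂:
  k=0: a=4, p=4, q=1
  k=1: a=17, p=69, q=17
  k=2: a=3, p=211, q=52
  k=3: a=1, p=280, q=69
  k=4: a=12, p=3571, q=880
  k=5: a=2, p=7422, q=1829

7422/1829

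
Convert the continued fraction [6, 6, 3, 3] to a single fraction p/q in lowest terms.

Fold from the inside: start with 3/1.
  3 + 1/3 = 10/3
  6 + 3/10 = 63/10
  6 + 10/63 = 388/63

388/63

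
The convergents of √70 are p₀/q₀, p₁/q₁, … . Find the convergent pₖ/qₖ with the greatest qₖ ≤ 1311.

8467/1012

√70 = [8; 2, 1, 2, 1, 2, 16, …] (period length 6).
Convergents:
  p_0/q_0 = 8/1
  p_1/q_1 = 17/2
  p_2/q_2 = 25/3
  p_3/q_3 = 67/8
  p_4/q_4 = 92/11
  p_5/q_5 = 251/30
  p_6/q_6 = 4108/491
  p_7/q_7 = 8467/1012
  p_8/q_8 = 12575/1503
q_7 = 1012 ≤ 1311 < 1503 = q_8, so the answer is 8467/1012.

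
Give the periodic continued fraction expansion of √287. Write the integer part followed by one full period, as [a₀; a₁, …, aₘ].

[16; 1, 15, 1, 32]

a₀ = ⌊√287⌋ = 16.
With m₀=0, d₀=1 and mₖ₊₁ = dₖaₖ − mₖ, dₖ₊₁ = (n − mₖ₊₁²)/dₖ, aₖ₊₁ = ⌊(a₀+mₖ₊₁)/dₖ₊₁⌋:
  k=1: m=16, d=31, a=1
  k=2: m=15, d=2, a=15
  k=3: m=15, d=31, a=1
  k=4: m=16, d=1, a=32
d=1 and a=2a₀=32 at k=4, so the next step gives (m, d) = (16, 31) again — its k=1 value — and the period has length 4.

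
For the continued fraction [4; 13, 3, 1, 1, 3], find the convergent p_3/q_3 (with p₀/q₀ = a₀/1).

216/53

Using pₖ = aₖpₖ₋₁ + pₖ₋₂, qₖ = aₖqₖ₋₁ + qₖ₋₂ (with p₋₁=1, p₋₂=0, q₋₁=0, q₋₂=1):
  k=0: a=4, p=4, q=1
  k=1: a=13, p=53, q=13
  k=2: a=3, p=163, q=40
  k=3: a=1, p=216, q=53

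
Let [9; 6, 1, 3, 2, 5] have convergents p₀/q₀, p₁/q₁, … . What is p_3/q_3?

247/27

Using pₖ = aₖpₖ₋₁ + pₖ₋₂, qₖ = aₖqₖ₋₁ + qₖ₋₂ (with p₋₁=1, p₋₂=0, q₋₁=0, q₋₂=1):
  k=0: a=9, p=9, q=1
  k=1: a=6, p=55, q=6
  k=2: a=1, p=64, q=7
  k=3: a=3, p=247, q=27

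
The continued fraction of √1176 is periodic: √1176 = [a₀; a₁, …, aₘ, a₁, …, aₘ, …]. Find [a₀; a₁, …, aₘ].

[34; 3, 2, 2, 2, 3, 68]

a₀ = ⌊√1176⌋ = 34.
With m₀=0, d₀=1 and mₖ₊₁ = dₖaₖ − mₖ, dₖ₊₁ = (n − mₖ₊₁²)/dₖ, aₖ₊₁ = ⌊(a₀+mₖ₊₁)/dₖ₊₁⌋:
  k=1: m=34, d=20, a=3
  k=2: m=26, d=25, a=2
  k=3: m=24, d=24, a=2
  k=4: m=24, d=25, a=2
  k=5: m=26, d=20, a=3
  k=6: m=34, d=1, a=68
d=1 and a=2a₀=68 at k=6, so the next step gives (m, d) = (34, 20) again — its k=1 value — and the period has length 6.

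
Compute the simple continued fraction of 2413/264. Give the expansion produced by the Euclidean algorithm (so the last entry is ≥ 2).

[9; 7, 7, 2, 2]

2413 = 9×264 + 37
264 = 7×37 + 5
37 = 7×5 + 2
5 = 2×2 + 1
2 = 2×1 + 0  (stop)
So 2413/264 = [9; 7, 7, 2, 2].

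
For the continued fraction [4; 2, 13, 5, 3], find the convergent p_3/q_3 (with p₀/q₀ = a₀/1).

Using pₖ = aₖpₖ₋₁ + pₖ₋₂, qₖ = aₖqₖ₋₁ + qₖ₋₂ (with p₋₁=1, p₋₂=0, q₋₁=0, q₋₂=1):
  k=0: a=4, p=4, q=1
  k=1: a=2, p=9, q=2
  k=2: a=13, p=121, q=27
  k=3: a=5, p=614, q=137

614/137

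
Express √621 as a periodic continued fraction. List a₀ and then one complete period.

a₀ = ⌊√621⌋ = 24.

[24; 1, 11, 2, 11, 1, 48]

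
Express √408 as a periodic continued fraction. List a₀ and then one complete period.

a₀ = ⌊√408⌋ = 20.
With m₀=0, d₀=1 and mₖ₊₁ = dₖaₖ − mₖ, dₖ₊₁ = (n − mₖ₊₁²)/dₖ, aₖ₊₁ = ⌊(a₀+mₖ₊₁)/dₖ₊₁⌋:
  k=1: m=20, d=8, a=5
  k=2: m=20, d=1, a=40
d=1 and a=2a₀=40 at k=2, so the next step gives (m, d) = (20, 8) again — its k=1 value — and the period has length 2.

[20; 5, 40]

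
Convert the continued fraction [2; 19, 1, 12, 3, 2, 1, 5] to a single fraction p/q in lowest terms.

30964/15103

Fold from the inside: start with 5/1.
  1 + 1/5 = 6/5
  2 + 5/6 = 17/6
  3 + 6/17 = 57/17
  12 + 17/57 = 701/57
  1 + 57/701 = 758/701
  19 + 701/758 = 15103/758
  2 + 758/15103 = 30964/15103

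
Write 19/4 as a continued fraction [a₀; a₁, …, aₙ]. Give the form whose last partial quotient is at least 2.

19 = 4·4 + 3
4 = 1·3 + 1
3 = 3·1 + 0  (stop)
So 19/4 = [4; 1, 3].

[4; 1, 3]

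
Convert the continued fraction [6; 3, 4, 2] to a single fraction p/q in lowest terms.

183/29

Fold from the inside: start with 2/1.
  4 + 1/2 = 9/2
  3 + 2/9 = 29/9
  6 + 9/29 = 183/29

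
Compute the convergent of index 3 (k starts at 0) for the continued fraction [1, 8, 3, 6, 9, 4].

Using pₖ = aₖpₖ₋₁ + pₖ₋₂, qₖ = aₖqₖ₋₁ + qₖ₋₂ (with p₋₁=1, p₋₂=0, q₋₁=0, q₋₂=1):
  k=0: a=1, p=1, q=1
  k=1: a=8, p=9, q=8
  k=2: a=3, p=28, q=25
  k=3: a=6, p=177, q=158

177/158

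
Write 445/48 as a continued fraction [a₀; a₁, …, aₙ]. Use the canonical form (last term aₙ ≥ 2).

[9; 3, 1, 2, 4]

445 = 9·48 + 13
48 = 3·13 + 9
13 = 1·9 + 4
9 = 2·4 + 1
4 = 4·1 + 0  (stop)
So 445/48 = [9; 3, 1, 2, 4].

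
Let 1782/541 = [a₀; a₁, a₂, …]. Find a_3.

2

1782 = 3·541 + 159   →  a_0 = 3
541 = 3·159 + 64   →  a_1 = 3
159 = 2·64 + 31   →  a_2 = 2
64 = 2·31 + 2   →  a_3 = 2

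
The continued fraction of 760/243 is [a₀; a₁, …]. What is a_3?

5

760 = 3·243 + 31   →  a_0 = 3
243 = 7·31 + 26   →  a_1 = 7
31 = 1·26 + 5   →  a_2 = 1
26 = 5·5 + 1   →  a_3 = 5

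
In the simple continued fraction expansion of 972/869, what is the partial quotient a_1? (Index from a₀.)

972 = 1·869 + 103   →  a_0 = 1
869 = 8·103 + 45   →  a_1 = 8

8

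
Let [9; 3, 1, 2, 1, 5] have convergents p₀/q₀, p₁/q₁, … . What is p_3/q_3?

102/11

Using pₖ = aₖpₖ₋₁ + pₖ₋₂, qₖ = aₖqₖ₋₁ + qₖ₋₂ (with p₋₁=1, p₋₂=0, q₋₁=0, q₋₂=1):
  k=0: a=9, p=9, q=1
  k=1: a=3, p=28, q=3
  k=2: a=1, p=37, q=4
  k=3: a=2, p=102, q=11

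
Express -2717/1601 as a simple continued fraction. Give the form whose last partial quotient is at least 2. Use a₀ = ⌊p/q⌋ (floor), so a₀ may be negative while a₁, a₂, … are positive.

-2717 = -2*1601 + 485
1601 = 3*485 + 146
485 = 3*146 + 47
146 = 3*47 + 5
47 = 9*5 + 2
5 = 2*2 + 1
2 = 2*1 + 0  (stop)
So -2717/1601 = [-2; 3, 3, 3, 9, 2, 2].

[-2; 3, 3, 3, 9, 2, 2]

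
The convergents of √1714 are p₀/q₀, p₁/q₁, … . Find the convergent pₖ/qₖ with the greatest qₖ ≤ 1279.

√1714 = [41; 2, 2, 82, …] (period length 3).
Convergents:
  p_0/q_0 = 41/1
  p_1/q_1 = 83/2
  p_2/q_2 = 207/5
  p_3/q_3 = 17057/412
  p_4/q_4 = 34321/829
  p_5/q_5 = 85699/2070
q_4 = 829 ≤ 1279 < 2070 = q_5, so the answer is 34321/829.

34321/829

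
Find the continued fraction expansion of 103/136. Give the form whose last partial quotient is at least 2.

103 = 0×136 + 103
136 = 1×103 + 33
103 = 3×33 + 4
33 = 8×4 + 1
4 = 4×1 + 0  (stop)
So 103/136 = [0; 1, 3, 8, 4].

[0; 1, 3, 8, 4]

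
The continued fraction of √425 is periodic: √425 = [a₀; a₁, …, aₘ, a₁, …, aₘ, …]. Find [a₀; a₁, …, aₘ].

[20; 1, 1, 1, 1, 1, 1, 40]

a₀ = ⌊√425⌋ = 20.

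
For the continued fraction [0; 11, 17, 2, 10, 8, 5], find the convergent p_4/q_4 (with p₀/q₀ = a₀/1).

367/4058

Using pₖ = aₖpₖ₋₁ + pₖ₋₂, qₖ = aₖqₖ₋₁ + qₖ₋₂ (with p₋₁=1, p₋₂=0, q₋₁=0, q₋₂=1):
  k=0: a=0, p=0, q=1
  k=1: a=11, p=1, q=11
  k=2: a=17, p=17, q=188
  k=3: a=2, p=35, q=387
  k=4: a=10, p=367, q=4058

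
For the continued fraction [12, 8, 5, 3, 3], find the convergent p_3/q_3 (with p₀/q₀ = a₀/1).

Using pₖ = aₖpₖ₋₁ + pₖ₋₂, qₖ = aₖqₖ₋₁ + qₖ₋₂ (with p₋₁=1, p₋₂=0, q₋₁=0, q₋₂=1):
  k=0: a=12, p=12, q=1
  k=1: a=8, p=97, q=8
  k=2: a=5, p=497, q=41
  k=3: a=3, p=1588, q=131

1588/131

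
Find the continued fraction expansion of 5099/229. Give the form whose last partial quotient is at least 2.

[22; 3, 1, 3, 15]

5099 = 22·229 + 61
229 = 3·61 + 46
61 = 1·46 + 15
46 = 3·15 + 1
15 = 15·1 + 0  (stop)
So 5099/229 = [22; 3, 1, 3, 15].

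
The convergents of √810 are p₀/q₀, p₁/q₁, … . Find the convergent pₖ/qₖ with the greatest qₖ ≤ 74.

1793/63

√810 = [28; 2, 5, 1, 4, 1, 5, 2, 56, …] (period length 8).
Convergents:
  p_0/q_0 = 28/1
  p_1/q_1 = 57/2
  p_2/q_2 = 313/11
  p_3/q_3 = 370/13
  p_4/q_4 = 1793/63
  p_5/q_5 = 2163/76
q_4 = 63 ≤ 74 < 76 = q_5, so the answer is 1793/63.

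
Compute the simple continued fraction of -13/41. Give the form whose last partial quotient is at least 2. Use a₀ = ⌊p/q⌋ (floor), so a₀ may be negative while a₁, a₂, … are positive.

-13 = -1×41 + 28
41 = 1×28 + 13
28 = 2×13 + 2
13 = 6×2 + 1
2 = 2×1 + 0  (stop)
So -13/41 = [-1; 1, 2, 6, 2].

[-1; 1, 2, 6, 2]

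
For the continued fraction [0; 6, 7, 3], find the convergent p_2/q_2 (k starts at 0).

7/43

Using pₖ = aₖpₖ₋₁ + pₖ₋₂, qₖ = aₖqₖ₋₁ + qₖ₋₂ (with p₋₁=1, p₋₂=0, q₋₁=0, q₋₂=1):
  k=0: a=0, p=0, q=1
  k=1: a=6, p=1, q=6
  k=2: a=7, p=7, q=43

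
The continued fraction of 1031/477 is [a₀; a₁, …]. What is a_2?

5

1031 = 2·477 + 77   →  a_0 = 2
477 = 6·77 + 15   →  a_1 = 6
77 = 5·15 + 2   →  a_2 = 5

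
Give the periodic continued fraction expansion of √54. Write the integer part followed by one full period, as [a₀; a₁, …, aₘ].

[7; 2, 1, 6, 1, 2, 14]

a₀ = ⌊√54⌋ = 7.
With m₀=0, d₀=1 and mₖ₊₁ = dₖaₖ − mₖ, dₖ₊₁ = (n − mₖ₊₁²)/dₖ, aₖ₊₁ = ⌊(a₀+mₖ₊₁)/dₖ₊₁⌋:
  k=1: m=7, d=5, a=2
  k=2: m=3, d=9, a=1
  k=3: m=6, d=2, a=6
  k=4: m=6, d=9, a=1
  k=5: m=3, d=5, a=2
  k=6: m=7, d=1, a=14
d=1 and a=2a₀=14 at k=6, so the next step gives (m, d) = (7, 5) again — its k=1 value — and the period has length 6.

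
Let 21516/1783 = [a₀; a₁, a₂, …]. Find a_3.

6

21516 = 12·1783 + 120   →  a_0 = 12
1783 = 14·120 + 103   →  a_1 = 14
120 = 1·103 + 17   →  a_2 = 1
103 = 6·17 + 1   →  a_3 = 6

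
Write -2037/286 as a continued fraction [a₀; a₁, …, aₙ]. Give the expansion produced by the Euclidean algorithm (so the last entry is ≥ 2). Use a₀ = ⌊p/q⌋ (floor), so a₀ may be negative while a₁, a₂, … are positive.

[-8; 1, 7, 5, 1, 5]

-2037 = -8*286 + 251
286 = 1*251 + 35
251 = 7*35 + 6
35 = 5*6 + 5
6 = 1*5 + 1
5 = 5*1 + 0  (stop)
So -2037/286 = [-8; 1, 7, 5, 1, 5].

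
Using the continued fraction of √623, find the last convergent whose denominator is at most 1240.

√623 = [24; 1, 23, 1, 48, …] (period length 4).
Convergents:
  p_0/q_0 = 24/1
  p_1/q_1 = 25/1
  p_2/q_2 = 599/24
  p_3/q_3 = 624/25
  p_4/q_4 = 30551/1224
  p_5/q_5 = 31175/1249
q_4 = 1224 ≤ 1240 < 1249 = q_5, so the answer is 30551/1224.

30551/1224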